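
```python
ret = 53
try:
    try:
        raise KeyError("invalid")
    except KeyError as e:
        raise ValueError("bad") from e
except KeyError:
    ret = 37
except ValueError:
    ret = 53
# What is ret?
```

Step-by-step execution trace:
1. Inner try raises KeyError; inner `except KeyError as e` catches it.
2. `raise ValueError(...) from e` raises ValueError (KeyError is attached as __cause__, but only ValueError is active).
3. Outer `except KeyError` does not match ValueError; skipped.
4. Outer `except ValueError` matches → ret = 53.
Result: 53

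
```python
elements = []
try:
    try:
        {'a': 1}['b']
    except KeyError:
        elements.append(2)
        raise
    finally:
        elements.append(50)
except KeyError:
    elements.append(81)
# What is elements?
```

Step-by-step execution trace:
1. Inner try: `{'a': 1}['b']` raises KeyError.
2. Inner `except KeyError` matches → `elements.append(2)` → elements = [2].
3. bare `raise` re-raises KeyError.
4. Inner `finally` runs during unwinding: `elements.append(50)` → elements = [2, 50].
5. Outer `except KeyError` matches → `elements.append(81)` → elements = [2, 50, 81].
Result: [2, 50, 81]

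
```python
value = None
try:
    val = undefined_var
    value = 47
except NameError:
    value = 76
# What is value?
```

Step-by-step execution trace:
1. `val = undefined_var` raises NameError.
2. `value = 47` is not reached.
3. `except NameError` matches → value = 76.
Result: 76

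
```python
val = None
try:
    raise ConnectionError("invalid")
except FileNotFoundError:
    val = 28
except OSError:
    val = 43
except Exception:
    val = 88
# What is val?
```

Step-by-step execution trace:
1. `raise ConnectionError(...)` raises ConnectionError.
2. `except FileNotFoundError` does not match (ConnectionError is not a subclass of FileNotFoundError); skipped.
3. `except OSError` matches (ConnectionError is a subclass of OSError) → val = 43.
4. `except Exception` is not reached.
Result: 43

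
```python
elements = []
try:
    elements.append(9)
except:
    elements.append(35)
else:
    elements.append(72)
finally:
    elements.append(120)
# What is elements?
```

Step-by-step execution trace:
1. try: `elements.append(9)` → elements = [9]. No exception raised.
2. `except` is skipped.
3. `else` runs: `elements.append(72)` → elements = [9, 72].
4. `finally` always runs: `elements.append(120)` → elements = [9, 72, 120].
Result: [9, 72, 120]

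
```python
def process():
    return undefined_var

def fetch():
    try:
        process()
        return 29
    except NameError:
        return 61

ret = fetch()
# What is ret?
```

Step-by-step execution trace:
1. `fetch()` calls `process()`.
2. `process()` evaluates `undefined_var`, which raises NameError; it propagates to the caller.
3. `return 29` is not reached.
4. `except NameError` in fetch matches → returns 61.
5. ret = 61.
Result: 61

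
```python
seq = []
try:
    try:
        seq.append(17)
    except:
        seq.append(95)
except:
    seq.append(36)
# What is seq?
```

Step-by-step execution trace:
1. Inner try: `seq.append(17)` → seq = [17]. No exception raised.
2. Inner `except` is skipped.
3. Inner try completes normally; outer `except` is skipped.
Result: [17]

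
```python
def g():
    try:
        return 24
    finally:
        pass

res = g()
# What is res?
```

Step-by-step execution trace:
1. `g()` enters try: `return 24` sets pending return value 24.
2. Before returning, `finally: pass` runs (no effect).
3. g() returns 24 → res = 24.
Result: 24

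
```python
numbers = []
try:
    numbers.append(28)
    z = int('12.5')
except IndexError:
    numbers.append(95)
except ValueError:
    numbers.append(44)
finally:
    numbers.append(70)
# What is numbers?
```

Step-by-step execution trace:
1. try: `numbers.append(28)` → numbers = [28].
2. `z = int('12.5')` raises ValueError.
3. `except IndexError` does not match ValueError; skipped.
4. `except ValueError` matches → `numbers.append(44)` → numbers = [28, 44].
5. finally always runs: `numbers.append(70)` → numbers = [28, 44, 70].
Result: [28, 44, 70]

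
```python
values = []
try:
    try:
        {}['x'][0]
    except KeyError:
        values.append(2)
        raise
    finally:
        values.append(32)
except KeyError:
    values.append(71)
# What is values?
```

Step-by-step execution trace:
1. Inner try: `{}['x'][0]` raises KeyError.
2. Inner `except KeyError` matches → `values.append(2)` → values = [2].
3. bare `raise` re-raises KeyError.
4. Inner `finally` runs during unwinding: `values.append(32)` → values = [2, 32].
5. Outer `except KeyError` matches → `values.append(71)` → values = [2, 32, 71].
Result: [2, 32, 71]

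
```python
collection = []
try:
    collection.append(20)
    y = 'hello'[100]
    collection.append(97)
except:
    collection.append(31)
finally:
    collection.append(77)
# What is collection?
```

Step-by-step execution trace:
1. try: `collection.append(20)` → collection = [20].
2. `y = 'hello'[100]` raises IndexError; `collection.append(97)` is not reached.
3. bare `except` matches → `collection.append(31)` → collection = [20, 31].
4. finally always runs: `collection.append(77)` → collection = [20, 31, 77].
Result: [20, 31, 77]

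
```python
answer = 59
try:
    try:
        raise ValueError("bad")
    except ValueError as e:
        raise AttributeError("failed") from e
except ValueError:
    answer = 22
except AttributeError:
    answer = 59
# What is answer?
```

Step-by-step execution trace:
1. Inner try raises ValueError; inner `except ValueError as e` catches it.
2. `raise AttributeError(...) from e` raises AttributeError (ValueError is attached as __cause__, but only AttributeError is active).
3. Outer `except ValueError` does not match AttributeError; skipped.
4. Outer `except AttributeError` matches → answer = 59.
Result: 59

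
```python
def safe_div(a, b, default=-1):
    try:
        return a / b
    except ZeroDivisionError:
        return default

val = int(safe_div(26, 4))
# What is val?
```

Step-by-step execution trace:
1. `safe_div(26, 4)` enters try: `return 26 / 4` → returns 6.5. No exception raised.
2. `except ZeroDivisionError` is skipped.
3. `int(6.5)` → 6 → val = 6.
Result: 6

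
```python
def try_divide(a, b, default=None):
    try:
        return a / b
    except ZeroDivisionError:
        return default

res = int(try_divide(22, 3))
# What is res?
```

Step-by-step execution trace:
1. `try_divide(22, 3)` enters try: `return 22 / 3` → returns 7.333333333333333. No exception raised.
2. `except ZeroDivisionError` is skipped.
3. `int(7.333333333333333)` → 7 → res = 7.
Result: 7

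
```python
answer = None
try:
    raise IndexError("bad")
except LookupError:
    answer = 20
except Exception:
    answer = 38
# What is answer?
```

Step-by-step execution trace:
1. `raise IndexError(...)` raises IndexError.
2. `except LookupError` matches (IndexError is a subclass of LookupError) → answer = 20.
3. `except Exception` is not reached.
Result: 20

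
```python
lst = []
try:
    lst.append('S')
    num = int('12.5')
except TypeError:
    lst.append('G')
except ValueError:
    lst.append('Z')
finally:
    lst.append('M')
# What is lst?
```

Step-by-step execution trace:
1. try: `lst.append('S')` → lst = ['S'].
2. `num = int('12.5')` raises ValueError.
3. `except TypeError` does not match ValueError; skipped.
4. `except ValueError` matches → `lst.append('Z')` → lst = ['S', 'Z'].
5. finally always runs: `lst.append('M')` → lst = ['S', 'Z', 'M'].
Result: ['S', 'Z', 'M']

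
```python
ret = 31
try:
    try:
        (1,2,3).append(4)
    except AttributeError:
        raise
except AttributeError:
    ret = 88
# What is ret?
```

Step-by-step execution trace:
1. Inner try: `(1,2,3).append(4)` raises AttributeError.
2. Inner `except AttributeError` matches; bare `raise` re-raises the same AttributeError.
3. Outer `except AttributeError` matches → ret = 88.
Result: 88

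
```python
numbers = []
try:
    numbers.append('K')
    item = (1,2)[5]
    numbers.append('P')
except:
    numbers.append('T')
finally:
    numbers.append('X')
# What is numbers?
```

Step-by-step execution trace:
1. try: `numbers.append('K')` → numbers = ['K'].
2. `item = (1,2)[5]` raises IndexError; `numbers.append('P')` is not reached.
3. bare `except` matches → `numbers.append('T')` → numbers = ['K', 'T'].
4. finally always runs: `numbers.append('X')` → numbers = ['K', 'T', 'X'].
Result: ['K', 'T', 'X']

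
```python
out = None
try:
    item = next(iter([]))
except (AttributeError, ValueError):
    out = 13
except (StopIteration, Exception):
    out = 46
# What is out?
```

Step-by-step execution trace:
1. `item = next(iter([]))` raises StopIteration.
2. `except (AttributeError, ValueError)` does not match StopIteration; skipped.
3. `except (StopIteration, Exception)` matches (StopIteration is in the tuple) → out = 46.
Result: 46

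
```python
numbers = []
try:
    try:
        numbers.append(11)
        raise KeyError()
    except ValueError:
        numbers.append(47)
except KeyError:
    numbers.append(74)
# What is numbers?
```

Step-by-step execution trace:
1. Inner try: `numbers.append(11)` → numbers = [11].
2. `raise KeyError()` raises KeyError.
3. Inner `except ValueError` does not match KeyError; exception propagates to outer try.
4. Outer `except KeyError` matches → `numbers.append(74)` → numbers = [11, 74].
Result: [11, 74]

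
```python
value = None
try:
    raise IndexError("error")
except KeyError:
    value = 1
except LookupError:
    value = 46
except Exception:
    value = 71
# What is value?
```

Step-by-step execution trace:
1. `raise IndexError(...)` raises IndexError.
2. `except KeyError` does not match (IndexError is not a subclass of KeyError); skipped.
3. `except LookupError` matches (IndexError is a subclass of LookupError) → value = 46.
4. `except Exception` is not reached.
Result: 46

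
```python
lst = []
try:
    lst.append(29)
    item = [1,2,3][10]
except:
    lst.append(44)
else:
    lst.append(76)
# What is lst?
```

Step-by-step execution trace:
1. try: `lst.append(29)` → lst = [29].
2. `item = [1,2,3][10]` raises IndexError.
3. bare `except` matches → `lst.append(44)` → lst = [29, 44].
4. `else` is skipped (an exception was raised).
Result: [29, 44]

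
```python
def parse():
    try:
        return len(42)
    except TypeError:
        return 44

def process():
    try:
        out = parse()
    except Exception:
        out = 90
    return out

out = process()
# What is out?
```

Step-by-step execution trace:
1. `process()` calls `parse()`.
2. In parse: `len(42)` raises TypeError; `except TypeError` catches it → returns 44.
3. In process: `out = parse()` → out = 44. No exception reaches process.
4. `except Exception` is skipped; process returns 44.
5. out = 44.
Result: 44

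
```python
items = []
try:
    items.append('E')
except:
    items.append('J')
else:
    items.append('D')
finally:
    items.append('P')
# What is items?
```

Step-by-step execution trace:
1. try: `items.append('E')` → items = ['E']. No exception raised.
2. `except` is skipped.
3. `else` runs: `items.append('D')` → items = ['E', 'D'].
4. `finally` always runs: `items.append('P')` → items = ['E', 'D', 'P'].
Result: ['E', 'D', 'P']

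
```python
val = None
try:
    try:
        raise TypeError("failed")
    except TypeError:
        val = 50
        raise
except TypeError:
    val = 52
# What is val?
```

Step-by-step execution trace:
1. Inner try: `raise TypeError("failed")` raises TypeError.
2. Inner `except TypeError` matches → val = 50.
3. bare `raise` re-raises the same TypeError.
4. Outer `except TypeError` matches → val = 52.
Result: 52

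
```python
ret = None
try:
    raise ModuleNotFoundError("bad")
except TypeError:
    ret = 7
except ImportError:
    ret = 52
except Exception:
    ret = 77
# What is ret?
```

Step-by-step execution trace:
1. `raise ModuleNotFoundError(...)` raises ModuleNotFoundError.
2. `except TypeError` does not match (ModuleNotFoundError is not a subclass of TypeError); skipped.
3. `except ImportError` matches (ModuleNotFoundError is a subclass of ImportError) → ret = 52.
4. `except Exception` is not reached.
Result: 52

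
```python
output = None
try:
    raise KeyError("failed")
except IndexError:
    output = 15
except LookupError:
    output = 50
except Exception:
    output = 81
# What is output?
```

Step-by-step execution trace:
1. `raise KeyError(...)` raises KeyError.
2. `except IndexError` does not match (KeyError is not a subclass of IndexError); skipped.
3. `except LookupError` matches (KeyError is a subclass of LookupError) → output = 50.
4. `except Exception` is not reached.
Result: 50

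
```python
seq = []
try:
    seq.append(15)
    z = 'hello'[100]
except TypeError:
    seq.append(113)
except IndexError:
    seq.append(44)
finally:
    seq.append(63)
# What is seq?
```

Step-by-step execution trace:
1. try: `seq.append(15)` → seq = [15].
2. `z = 'hello'[100]` raises IndexError.
3. `except TypeError` does not match IndexError; skipped.
4. `except IndexError` matches → `seq.append(44)` → seq = [15, 44].
5. finally always runs: `seq.append(63)` → seq = [15, 44, 63].
Result: [15, 44, 63]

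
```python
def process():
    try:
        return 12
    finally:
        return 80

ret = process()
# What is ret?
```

Step-by-step execution trace:
1. `process()` enters try: `return 12` sets pending return value 12.
2. Before returning, `finally: return 80` runs and overrides the pending return.
3. process() returns 80 → ret = 80.
Result: 80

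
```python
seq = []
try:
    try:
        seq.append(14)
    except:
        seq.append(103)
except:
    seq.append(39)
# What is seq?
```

Step-by-step execution trace:
1. Inner try: `seq.append(14)` → seq = [14]. No exception raised.
2. Inner `except` is skipped.
3. Inner try completes normally; outer `except` is skipped.
Result: [14]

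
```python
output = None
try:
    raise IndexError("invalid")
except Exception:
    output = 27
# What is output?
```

Step-by-step execution trace:
1. `raise IndexError(...)` raises IndexError.
2. `except Exception` matches (IndexError is a subclass of Exception) → output = 27.
Result: 27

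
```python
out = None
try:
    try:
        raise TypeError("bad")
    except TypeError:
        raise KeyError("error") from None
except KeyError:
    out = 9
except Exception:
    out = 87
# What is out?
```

Step-by-step execution trace:
1. Inner try raises TypeError; inner `except TypeError` catches it.
2. `raise KeyError(...) from None` raises KeyError (from None suppresses __context__, but the active exception is still KeyError).
3. Outer `except KeyError` matches → out = 9.
4. `except Exception` is not reached.
Result: 9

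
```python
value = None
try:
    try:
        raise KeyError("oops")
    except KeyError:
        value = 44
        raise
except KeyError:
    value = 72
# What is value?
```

Step-by-step execution trace:
1. Inner try: `raise KeyError("oops")` raises KeyError.
2. Inner `except KeyError` matches → value = 44.
3. bare `raise` re-raises the same KeyError.
4. Outer `except KeyError` matches → value = 72.
Result: 72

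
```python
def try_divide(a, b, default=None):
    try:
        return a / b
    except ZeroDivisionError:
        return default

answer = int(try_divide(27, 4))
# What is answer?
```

Step-by-step execution trace:
1. `try_divide(27, 4)` enters try: `return 27 / 4` → returns 6.75. No exception raised.
2. `except ZeroDivisionError` is skipped.
3. `int(6.75)` → 6 → answer = 6.
Result: 6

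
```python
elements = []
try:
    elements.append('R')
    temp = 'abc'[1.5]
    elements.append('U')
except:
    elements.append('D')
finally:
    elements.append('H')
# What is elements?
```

Step-by-step execution trace:
1. try: `elements.append('R')` → elements = ['R'].
2. `temp = 'abc'[1.5]` raises TypeError; `elements.append('U')` is not reached.
3. bare `except` matches → `elements.append('D')` → elements = ['R', 'D'].
4. finally always runs: `elements.append('H')` → elements = ['R', 'D', 'H'].
Result: ['R', 'D', 'H']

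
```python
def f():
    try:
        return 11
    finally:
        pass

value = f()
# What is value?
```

Step-by-step execution trace:
1. `f()` enters try: `return 11` sets pending return value 11.
2. Before returning, `finally: pass` runs (no effect).
3. f() returns 11 → value = 11.
Result: 11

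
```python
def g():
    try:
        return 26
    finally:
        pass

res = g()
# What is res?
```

Step-by-step execution trace:
1. `g()` enters try: `return 26` sets pending return value 26.
2. Before returning, `finally: pass` runs (no effect).
3. g() returns 26 → res = 26.
Result: 26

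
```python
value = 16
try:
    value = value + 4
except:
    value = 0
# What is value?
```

Step-by-step execution trace:
1. value starts at 16.
2. try: `value = value + 4` → value = 20. No exception raised.
3. `except` is skipped.
Result: 20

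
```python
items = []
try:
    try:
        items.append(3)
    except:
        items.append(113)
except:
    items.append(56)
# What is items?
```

Step-by-step execution trace:
1. Inner try: `items.append(3)` → items = [3]. No exception raised.
2. Inner `except` is skipped.
3. Inner try completes normally; outer `except` is skipped.
Result: [3]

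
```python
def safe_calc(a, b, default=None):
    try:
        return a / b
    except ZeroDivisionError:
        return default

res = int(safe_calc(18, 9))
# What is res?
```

Step-by-step execution trace:
1. `safe_calc(18, 9)` enters try: `return 18 / 9` → returns 2.0. No exception raised.
2. `except ZeroDivisionError` is skipped.
3. `int(2.0)` → 2 → res = 2.
Result: 2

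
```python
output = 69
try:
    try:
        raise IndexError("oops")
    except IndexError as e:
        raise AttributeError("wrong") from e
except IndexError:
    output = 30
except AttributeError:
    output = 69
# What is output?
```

Step-by-step execution trace:
1. Inner try raises IndexError; inner `except IndexError as e` catches it.
2. `raise AttributeError(...) from e` raises AttributeError (IndexError is attached as __cause__, but only AttributeError is active).
3. Outer `except IndexError` does not match AttributeError; skipped.
4. Outer `except AttributeError` matches → output = 69.
Result: 69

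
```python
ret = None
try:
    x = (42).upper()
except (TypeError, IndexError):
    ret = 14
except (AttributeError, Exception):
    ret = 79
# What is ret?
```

Step-by-step execution trace:
1. `x = (42).upper()` raises AttributeError.
2. `except (TypeError, IndexError)` does not match AttributeError; skipped.
3. `except (AttributeError, Exception)` matches (AttributeError is in the tuple) → ret = 79.
Result: 79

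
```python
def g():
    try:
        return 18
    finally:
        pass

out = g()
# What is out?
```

Step-by-step execution trace:
1. `g()` enters try: `return 18` sets pending return value 18.
2. Before returning, `finally: pass` runs (no effect).
3. g() returns 18 → out = 18.
Result: 18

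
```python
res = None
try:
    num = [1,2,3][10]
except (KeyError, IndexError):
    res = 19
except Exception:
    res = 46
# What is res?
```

Step-by-step execution trace:
1. `num = [1,2,3][10]` raises IndexError.
2. `except (KeyError, IndexError)` matches (IndexError is in the tuple) → res = 19.
3. `except Exception` is not reached.
Result: 19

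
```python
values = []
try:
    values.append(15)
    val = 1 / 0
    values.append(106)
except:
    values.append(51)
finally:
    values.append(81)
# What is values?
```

Step-by-step execution trace:
1. try: `values.append(15)` → values = [15].
2. `val = 1 / 0` raises ZeroDivisionError; `values.append(106)` is not reached.
3. bare `except` matches → `values.append(51)` → values = [15, 51].
4. finally always runs: `values.append(81)` → values = [15, 51, 81].
Result: [15, 51, 81]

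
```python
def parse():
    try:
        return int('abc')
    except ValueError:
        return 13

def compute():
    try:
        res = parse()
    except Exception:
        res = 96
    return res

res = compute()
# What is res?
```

Step-by-step execution trace:
1. `compute()` calls `parse()`.
2. In parse: `int('abc')` raises ValueError; `except ValueError` catches it → returns 13.
3. In compute: `res = parse()` → res = 13. No exception reaches compute.
4. `except Exception` is skipped; compute returns 13.
5. res = 13.
Result: 13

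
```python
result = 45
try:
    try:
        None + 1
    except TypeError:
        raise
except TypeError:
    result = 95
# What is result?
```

Step-by-step execution trace:
1. Inner try: `None + 1` raises TypeError.
2. Inner `except TypeError` matches; bare `raise` re-raises the same TypeError.
3. Outer `except TypeError` matches → result = 95.
Result: 95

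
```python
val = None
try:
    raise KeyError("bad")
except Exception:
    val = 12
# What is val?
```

Step-by-step execution trace:
1. `raise KeyError(...)` raises KeyError.
2. `except Exception` matches (KeyError is a subclass of Exception) → val = 12.
Result: 12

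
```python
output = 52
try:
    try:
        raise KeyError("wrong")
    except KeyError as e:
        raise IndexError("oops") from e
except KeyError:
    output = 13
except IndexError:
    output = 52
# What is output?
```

Step-by-step execution trace:
1. Inner try raises KeyError; inner `except KeyError as e` catches it.
2. `raise IndexError(...) from e` raises IndexError (KeyError is attached as __cause__, but only IndexError is active).
3. Outer `except KeyError` does not match IndexError; skipped.
4. Outer `except IndexError` matches → output = 52.
Result: 52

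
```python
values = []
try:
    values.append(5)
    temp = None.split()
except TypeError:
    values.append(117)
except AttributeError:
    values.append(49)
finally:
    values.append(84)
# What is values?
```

Step-by-step execution trace:
1. try: `values.append(5)` → values = [5].
2. `temp = None.split()` raises AttributeError.
3. `except TypeError` does not match AttributeError; skipped.
4. `except AttributeError` matches → `values.append(49)` → values = [5, 49].
5. finally always runs: `values.append(84)` → values = [5, 49, 84].
Result: [5, 49, 84]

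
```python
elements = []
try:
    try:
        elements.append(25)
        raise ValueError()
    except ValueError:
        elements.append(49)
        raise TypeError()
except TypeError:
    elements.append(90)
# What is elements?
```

Step-by-step execution trace:
1. Inner try: `elements.append(25)` → elements = [25].
2. `raise ValueError()` raises ValueError.
3. Inner `except ValueError` matches → `elements.append(49)` → elements = [25, 49].
4. `raise TypeError()` raises TypeError; propagates to outer try.
5. Outer `except TypeError` matches → `elements.append(90)` → elements = [25, 49, 90].
Result: [25, 49, 90]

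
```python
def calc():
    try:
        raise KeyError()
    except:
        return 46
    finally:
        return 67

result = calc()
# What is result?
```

Step-by-step execution trace:
1. `calc()` enters try: `raise KeyError()` raises KeyError.
2. bare `except` matches → `return 46` sets pending return value 46.
3. Before returning, `finally: return 67` runs and overrides the pending return.
4. calc() returns 67 → result = 67.
Result: 67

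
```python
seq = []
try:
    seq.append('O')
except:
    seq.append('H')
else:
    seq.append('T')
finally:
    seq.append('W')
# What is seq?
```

Step-by-step execution trace:
1. try: `seq.append('O')` → seq = ['O']. No exception raised.
2. `except` is skipped.
3. `else` runs: `seq.append('T')` → seq = ['O', 'T'].
4. `finally` always runs: `seq.append('W')` → seq = ['O', 'T', 'W'].
Result: ['O', 'T', 'W']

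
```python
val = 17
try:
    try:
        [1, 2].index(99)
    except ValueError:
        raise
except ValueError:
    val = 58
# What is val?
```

Step-by-step execution trace:
1. Inner try: `[1, 2].index(99)` raises ValueError.
2. Inner `except ValueError` matches; bare `raise` re-raises the same ValueError.
3. Outer `except ValueError` matches → val = 58.
Result: 58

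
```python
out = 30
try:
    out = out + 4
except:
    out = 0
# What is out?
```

Step-by-step execution trace:
1. out starts at 30.
2. try: `out = out + 4` → out = 34. No exception raised.
3. `except` is skipped.
Result: 34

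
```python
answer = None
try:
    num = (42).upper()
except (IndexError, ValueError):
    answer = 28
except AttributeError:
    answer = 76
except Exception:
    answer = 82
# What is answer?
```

Step-by-step execution trace:
1. `num = (42).upper()` raises AttributeError.
2. `except (IndexError, ValueError)` does not match AttributeError; skipped.
3. `except AttributeError` matches (exact type match) → answer = 76.
4. `except Exception` is not reached.
Result: 76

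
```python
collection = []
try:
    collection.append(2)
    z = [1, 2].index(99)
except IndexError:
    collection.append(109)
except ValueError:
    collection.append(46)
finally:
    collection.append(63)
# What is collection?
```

Step-by-step execution trace:
1. try: `collection.append(2)` → collection = [2].
2. `z = [1, 2].index(99)` raises ValueError.
3. `except IndexError` does not match ValueError; skipped.
4. `except ValueError` matches → `collection.append(46)` → collection = [2, 46].
5. finally always runs: `collection.append(63)` → collection = [2, 46, 63].
Result: [2, 46, 63]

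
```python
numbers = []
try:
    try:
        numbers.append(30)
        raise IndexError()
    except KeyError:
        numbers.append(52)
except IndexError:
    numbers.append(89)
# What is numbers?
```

Step-by-step execution trace:
1. Inner try: `numbers.append(30)` → numbers = [30].
2. `raise IndexError()` raises IndexError.
3. Inner `except KeyError` does not match IndexError; exception propagates to outer try.
4. Outer `except IndexError` matches → `numbers.append(89)` → numbers = [30, 89].
Result: [30, 89]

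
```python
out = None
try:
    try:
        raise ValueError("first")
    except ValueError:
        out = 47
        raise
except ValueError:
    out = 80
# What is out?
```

Step-by-step execution trace:
1. Inner try: `raise ValueError("first")` raises ValueError.
2. Inner `except ValueError` matches → out = 47.
3. bare `raise` re-raises the same ValueError.
4. Outer `except ValueError` matches → out = 80.
Result: 80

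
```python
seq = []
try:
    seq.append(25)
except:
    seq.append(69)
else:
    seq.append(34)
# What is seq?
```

Step-by-step execution trace:
1. try: `seq.append(25)` → seq = [25]. No exception raised.
2. `except` is skipped.
3. `else` runs (try completed without exception): `seq.append(34)` → seq = [25, 34].
Result: [25, 34]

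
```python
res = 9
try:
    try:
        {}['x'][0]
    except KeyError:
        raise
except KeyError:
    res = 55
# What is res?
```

Step-by-step execution trace:
1. Inner try: `{}['x'][0]` raises KeyError.
2. Inner `except KeyError` matches; bare `raise` re-raises the same KeyError.
3. Outer `except KeyError` matches → res = 55.
Result: 55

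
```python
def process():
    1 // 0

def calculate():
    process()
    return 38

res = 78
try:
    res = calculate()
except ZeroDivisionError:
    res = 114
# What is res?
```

Step-by-step execution trace:
1. res starts at 78.
2. try: `calculate()` calls `process()`.
3. `process()` evaluates `1 // 0`, which raises ZeroDivisionError; it propagates through calculate (uncaught).
4. `return 38` in calculate is not reached; the assignment to res does not complete.
5. `except ZeroDivisionError` matches → res = 114.
Result: 114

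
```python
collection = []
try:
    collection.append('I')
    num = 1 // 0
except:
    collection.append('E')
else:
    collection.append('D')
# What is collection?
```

Step-by-step execution trace:
1. try: `collection.append('I')` → collection = ['I'].
2. `num = 1 // 0` raises ZeroDivisionError.
3. bare `except` matches → `collection.append('E')` → collection = ['I', 'E'].
4. `else` is skipped (an exception was raised).
Result: ['I', 'E']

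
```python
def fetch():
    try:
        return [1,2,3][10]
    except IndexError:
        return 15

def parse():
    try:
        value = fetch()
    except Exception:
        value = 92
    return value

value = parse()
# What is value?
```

Step-by-step execution trace:
1. `parse()` calls `fetch()`.
2. In fetch: `[1,2,3][10]` raises IndexError; `except IndexError` catches it → returns 15.
3. In parse: `value = fetch()` → value = 15. No exception reaches parse.
4. `except Exception` is skipped; parse returns 15.
5. value = 15.
Result: 15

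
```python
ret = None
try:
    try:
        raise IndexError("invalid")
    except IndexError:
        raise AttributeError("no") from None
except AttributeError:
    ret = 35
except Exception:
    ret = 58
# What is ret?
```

Step-by-step execution trace:
1. Inner try raises IndexError; inner `except IndexError` catches it.
2. `raise AttributeError(...) from None` raises AttributeError (from None suppresses __context__, but the active exception is still AttributeError).
3. Outer `except AttributeError` matches → ret = 35.
4. `except Exception` is not reached.
Result: 35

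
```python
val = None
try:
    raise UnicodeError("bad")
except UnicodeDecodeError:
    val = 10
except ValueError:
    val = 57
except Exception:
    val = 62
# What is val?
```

Step-by-step execution trace:
1. `raise UnicodeError(...)` raises UnicodeError.
2. `except UnicodeDecodeError` does not match (UnicodeError is not a subclass of UnicodeDecodeError); skipped.
3. `except ValueError` matches (UnicodeError is a subclass of ValueError) → val = 57.
4. `except Exception` is not reached.
Result: 57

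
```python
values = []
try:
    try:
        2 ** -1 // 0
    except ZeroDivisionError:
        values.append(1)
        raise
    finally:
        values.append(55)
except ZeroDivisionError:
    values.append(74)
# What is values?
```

Step-by-step execution trace:
1. Inner try: `2 ** -1 // 0` raises ZeroDivisionError.
2. Inner `except ZeroDivisionError` matches → `values.append(1)` → values = [1].
3. bare `raise` re-raises ZeroDivisionError.
4. Inner `finally` runs during unwinding: `values.append(55)` → values = [1, 55].
5. Outer `except ZeroDivisionError` matches → `values.append(74)` → values = [1, 55, 74].
Result: [1, 55, 74]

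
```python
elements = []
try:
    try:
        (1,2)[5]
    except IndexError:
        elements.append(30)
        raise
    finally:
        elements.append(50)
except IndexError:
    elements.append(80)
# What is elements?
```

Step-by-step execution trace:
1. Inner try: `(1,2)[5]` raises IndexError.
2. Inner `except IndexError` matches → `elements.append(30)` → elements = [30].
3. bare `raise` re-raises IndexError.
4. Inner `finally` runs during unwinding: `elements.append(50)` → elements = [30, 50].
5. Outer `except IndexError` matches → `elements.append(80)` → elements = [30, 50, 80].
Result: [30, 50, 80]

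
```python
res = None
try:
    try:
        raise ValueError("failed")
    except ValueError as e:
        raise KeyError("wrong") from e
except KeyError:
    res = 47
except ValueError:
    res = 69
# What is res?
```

Step-by-step execution trace:
1. Inner try raises ValueError; inner `except ValueError as e` catches it.
2. `raise KeyError(...) from e` raises KeyError (ValueError is attached as __cause__, but only KeyError is active).
3. Outer `except KeyError` matches → res = 47.
4. `except ValueError` is not reached.
Result: 47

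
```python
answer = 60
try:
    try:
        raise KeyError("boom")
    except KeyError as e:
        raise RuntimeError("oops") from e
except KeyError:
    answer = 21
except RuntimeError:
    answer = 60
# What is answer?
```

Step-by-step execution trace:
1. Inner try raises KeyError; inner `except KeyError as e` catches it.
2. `raise RuntimeError(...) from e` raises RuntimeError (KeyError is attached as __cause__, but only RuntimeError is active).
3. Outer `except KeyError` does not match RuntimeError; skipped.
4. Outer `except RuntimeError` matches → answer = 60.
Result: 60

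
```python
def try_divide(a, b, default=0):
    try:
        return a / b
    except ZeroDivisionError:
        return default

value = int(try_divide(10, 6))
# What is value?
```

Step-by-step execution trace:
1. `try_divide(10, 6)` enters try: `return 10 / 6` → returns 1.6666666666666667. No exception raised.
2. `except ZeroDivisionError` is skipped.
3. `int(1.6666666666666667)` → 1 → value = 1.
Result: 1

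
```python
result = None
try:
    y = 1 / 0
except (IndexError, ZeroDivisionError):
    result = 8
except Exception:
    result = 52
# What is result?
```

Step-by-step execution trace:
1. `y = 1 / 0` raises ZeroDivisionError.
2. `except (IndexError, ZeroDivisionError)` matches (ZeroDivisionError is in the tuple) → result = 8.
3. `except Exception` is not reached.
Result: 8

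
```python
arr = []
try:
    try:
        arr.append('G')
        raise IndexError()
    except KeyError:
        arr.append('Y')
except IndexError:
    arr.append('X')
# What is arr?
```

Step-by-step execution trace:
1. Inner try: `arr.append('G')` → arr = ['G'].
2. `raise IndexError()` raises IndexError.
3. Inner `except KeyError` does not match IndexError; exception propagates to outer try.
4. Outer `except IndexError` matches → `arr.append('X')` → arr = ['G', 'X'].
Result: ['G', 'X']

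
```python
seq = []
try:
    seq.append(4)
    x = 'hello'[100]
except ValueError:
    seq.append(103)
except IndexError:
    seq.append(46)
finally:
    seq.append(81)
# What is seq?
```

Step-by-step execution trace:
1. try: `seq.append(4)` → seq = [4].
2. `x = 'hello'[100]` raises IndexError.
3. `except ValueError` does not match IndexError; skipped.
4. `except IndexError` matches → `seq.append(46)` → seq = [4, 46].
5. finally always runs: `seq.append(81)` → seq = [4, 46, 81].
Result: [4, 46, 81]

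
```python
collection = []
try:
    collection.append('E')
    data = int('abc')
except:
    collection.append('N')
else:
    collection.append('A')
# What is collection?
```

Step-by-step execution trace:
1. try: `collection.append('E')` → collection = ['E'].
2. `data = int('abc')` raises ValueError.
3. bare `except` matches → `collection.append('N')` → collection = ['E', 'N'].
4. `else` is skipped (an exception was raised).
Result: ['E', 'N']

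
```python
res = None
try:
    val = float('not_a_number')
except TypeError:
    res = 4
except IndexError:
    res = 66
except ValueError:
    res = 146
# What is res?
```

Step-by-step execution trace:
1. `val = float('not_a_number')` raises ValueError.
2. `except TypeError` does not match ValueError; skipped.
3. `except IndexError` does not match ValueError; skipped.
4. `except ValueError` matches → res = 146.
Result: 146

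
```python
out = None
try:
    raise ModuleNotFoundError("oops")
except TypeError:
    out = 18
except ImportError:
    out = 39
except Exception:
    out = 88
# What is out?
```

Step-by-step execution trace:
1. `raise ModuleNotFoundError(...)` raises ModuleNotFoundError.
2. `except TypeError` does not match (ModuleNotFoundError is not a subclass of TypeError); skipped.
3. `except ImportError` matches (ModuleNotFoundError is a subclass of ImportError) → out = 39.
4. `except Exception` is not reached.
Result: 39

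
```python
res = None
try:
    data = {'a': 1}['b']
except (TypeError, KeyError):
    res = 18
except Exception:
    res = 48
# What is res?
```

Step-by-step execution trace:
1. `data = {'a': 1}['b']` raises KeyError.
2. `except (TypeError, KeyError)` matches (KeyError is in the tuple) → res = 18.
3. `except Exception` is not reached.
Result: 18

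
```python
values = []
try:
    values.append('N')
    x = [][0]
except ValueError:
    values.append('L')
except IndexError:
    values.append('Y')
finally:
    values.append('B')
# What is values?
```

Step-by-step execution trace:
1. try: `values.append('N')` → values = ['N'].
2. `x = [][0]` raises IndexError.
3. `except ValueError` does not match IndexError; skipped.
4. `except IndexError` matches → `values.append('Y')` → values = ['N', 'Y'].
5. finally always runs: `values.append('B')` → values = ['N', 'Y', 'B'].
Result: ['N', 'Y', 'B']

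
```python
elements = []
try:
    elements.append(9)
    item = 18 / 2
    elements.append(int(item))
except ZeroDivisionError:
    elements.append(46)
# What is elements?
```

Step-by-step execution trace:
1. try: `elements.append(9)` → elements = [9].
2. `item = 18 / 2` → item = 9.0. No exception raised.
3. `elements.append(int(item))` → elements = [9, 9].
4. `except ZeroDivisionError` is skipped (no exception was raised).
Result: [9, 9]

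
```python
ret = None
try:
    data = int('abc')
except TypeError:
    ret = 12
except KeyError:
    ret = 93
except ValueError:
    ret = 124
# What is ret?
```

Step-by-step execution trace:
1. `data = int('abc')` raises ValueError.
2. `except TypeError` does not match ValueError; skipped.
3. `except KeyError` does not match ValueError; skipped.
4. `except ValueError` matches → ret = 124.
Result: 124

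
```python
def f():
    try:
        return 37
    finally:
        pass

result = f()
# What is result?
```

Step-by-step execution trace:
1. `f()` enters try: `return 37` sets pending return value 37.
2. Before returning, `finally: pass` runs (no effect).
3. f() returns 37 → result = 37.
Result: 37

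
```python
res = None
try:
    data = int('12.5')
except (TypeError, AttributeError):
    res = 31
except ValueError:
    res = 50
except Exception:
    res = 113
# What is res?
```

Step-by-step execution trace:
1. `data = int('12.5')` raises ValueError.
2. `except (TypeError, AttributeError)` does not match ValueError; skipped.
3. `except ValueError` matches (exact type match) → res = 50.
4. `except Exception` is not reached.
Result: 50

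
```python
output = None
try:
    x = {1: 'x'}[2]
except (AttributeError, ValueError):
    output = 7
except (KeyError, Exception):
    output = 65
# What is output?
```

Step-by-step execution trace:
1. `x = {1: 'x'}[2]` raises KeyError.
2. `except (AttributeError, ValueError)` does not match KeyError; skipped.
3. `except (KeyError, Exception)` matches (KeyError is in the tuple) → output = 65.
Result: 65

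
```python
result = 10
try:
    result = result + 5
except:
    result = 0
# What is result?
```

Step-by-step execution trace:
1. result starts at 10.
2. try: `result = result + 5` → result = 15. No exception raised.
3. `except` is skipped.
Result: 15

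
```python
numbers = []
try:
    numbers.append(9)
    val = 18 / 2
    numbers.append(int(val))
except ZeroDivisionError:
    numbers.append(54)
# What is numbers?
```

Step-by-step execution trace:
1. try: `numbers.append(9)` → numbers = [9].
2. `val = 18 / 2` → val = 9.0. No exception raised.
3. `numbers.append(int(val))` → numbers = [9, 9].
4. `except ZeroDivisionError` is skipped (no exception was raised).
Result: [9, 9]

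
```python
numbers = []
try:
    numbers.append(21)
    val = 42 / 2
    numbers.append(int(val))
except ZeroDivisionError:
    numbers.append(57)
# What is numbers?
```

Step-by-step execution trace:
1. try: `numbers.append(21)` → numbers = [21].
2. `val = 42 / 2` → val = 21.0. No exception raised.
3. `numbers.append(int(val))` → numbers = [21, 21].
4. `except ZeroDivisionError` is skipped (no exception was raised).
Result: [21, 21]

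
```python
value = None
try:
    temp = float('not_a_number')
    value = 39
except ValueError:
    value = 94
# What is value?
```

Step-by-step execution trace:
1. `temp = float('not_a_number')` raises ValueError.
2. `value = 39` is not reached.
3. `except ValueError` matches → value = 94.
Result: 94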